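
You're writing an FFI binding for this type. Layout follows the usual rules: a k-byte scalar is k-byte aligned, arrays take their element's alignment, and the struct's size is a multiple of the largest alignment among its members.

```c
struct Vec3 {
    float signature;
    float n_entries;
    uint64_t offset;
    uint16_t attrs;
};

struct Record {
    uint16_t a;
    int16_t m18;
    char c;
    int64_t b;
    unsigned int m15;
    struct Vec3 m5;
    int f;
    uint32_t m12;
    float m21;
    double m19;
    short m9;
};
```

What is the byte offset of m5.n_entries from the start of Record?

Vec3: @0: signature [4B, align 4] → 4; @4: n_entries [4B, align 4] → 8; @8: offset [8B, align 8] → 16; @16: attrs [2B, align 2] → 18; +6 tail pad (align 8); size 24, align 8
@0: a [2B, align 2] → 2
@2: m18 [2B, align 2] → 4
@4: c [1B, align 1] → 5
+3 pad (align 8)
@8: b [8B, align 8] → 16
@16: m15 [4B, align 4] → 20
+4 pad (align 8)
@24: m5 [24B, align 8] → 48
within Vec3: n_entries at 4
24 + 4 = 28

28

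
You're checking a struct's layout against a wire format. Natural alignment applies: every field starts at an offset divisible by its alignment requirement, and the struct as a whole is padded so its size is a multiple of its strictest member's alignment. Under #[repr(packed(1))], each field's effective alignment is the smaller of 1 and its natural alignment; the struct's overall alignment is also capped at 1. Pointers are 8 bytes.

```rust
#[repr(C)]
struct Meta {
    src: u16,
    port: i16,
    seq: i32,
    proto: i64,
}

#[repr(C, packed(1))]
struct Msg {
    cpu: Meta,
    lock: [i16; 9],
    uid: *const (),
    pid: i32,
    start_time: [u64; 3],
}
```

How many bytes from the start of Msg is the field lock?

Meta: 0..2  src  (2B, 2-aligned); 2..4  port  (2B, 2-aligned); 4..8  seq  (4B, 4-aligned); 8..16  proto  (8B, 8-aligned); sizeof = 16, alignof = 8
0..16  cpu  (16B, 1-aligned)
16..34  lock  (18B, 1-aligned)

16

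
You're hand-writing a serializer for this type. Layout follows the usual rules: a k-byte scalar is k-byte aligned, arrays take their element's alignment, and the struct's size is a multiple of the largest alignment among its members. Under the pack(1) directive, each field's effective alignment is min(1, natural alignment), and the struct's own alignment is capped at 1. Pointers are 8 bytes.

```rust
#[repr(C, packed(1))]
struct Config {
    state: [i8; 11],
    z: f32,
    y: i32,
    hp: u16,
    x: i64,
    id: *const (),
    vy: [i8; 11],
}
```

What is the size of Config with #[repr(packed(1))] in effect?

48

@0: state [11B, align 1] → 11
@11: z [4B, align 1] → 15
@15: y [4B, align 1] → 19
@19: hp [2B, align 1] → 21
@21: x [8B, align 1] → 29
@29: id [8B, align 1] → 37
@37: vy [11B, align 1] → 48
size 48, align 1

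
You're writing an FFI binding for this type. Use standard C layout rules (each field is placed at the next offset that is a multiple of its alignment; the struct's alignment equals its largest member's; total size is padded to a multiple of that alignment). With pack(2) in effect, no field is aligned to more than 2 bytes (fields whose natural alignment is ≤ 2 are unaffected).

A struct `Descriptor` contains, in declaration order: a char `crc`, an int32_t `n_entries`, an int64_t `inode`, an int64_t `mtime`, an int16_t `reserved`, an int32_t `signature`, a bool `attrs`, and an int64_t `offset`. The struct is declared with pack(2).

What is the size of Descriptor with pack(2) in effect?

crc at 0 (size 1, align 1) → ends 1
pad 1 to align 2 for n_entries
n_entries at 2 (size 4, align 2) → ends 6
inode at 6 (size 8, align 2) → ends 14
mtime at 14 (size 8, align 2) → ends 22
reserved at 22 (size 2, align 2) → ends 24
signature at 24 (size 4, align 2) → ends 28
attrs at 28 (size 1, align 1) → ends 29
pad 1 to align 2 for offset
offset at 30 (size 8, align 2) → ends 38
total 38 bytes, alignment 2

38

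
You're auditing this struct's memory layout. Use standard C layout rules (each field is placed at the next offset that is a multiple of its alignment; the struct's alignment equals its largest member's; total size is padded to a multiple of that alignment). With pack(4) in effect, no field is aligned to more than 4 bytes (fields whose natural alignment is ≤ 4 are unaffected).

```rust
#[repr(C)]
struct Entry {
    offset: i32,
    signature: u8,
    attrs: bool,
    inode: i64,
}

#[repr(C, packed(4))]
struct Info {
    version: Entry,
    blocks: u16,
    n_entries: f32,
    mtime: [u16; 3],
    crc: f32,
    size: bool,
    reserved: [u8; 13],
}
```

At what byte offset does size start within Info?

Entry: @0: offset [4B, align 4] → 4; @4: signature [1B, align 1] → 5; @5: attrs [1B, align 1] → 6; +2 pad (align 8); @8: inode [8B, align 8] → 16; size 16, align 8
@0: version [16B, align 4] → 16
@16: blocks [2B, align 2] → 18
+2 pad (align 4)
@20: n_entries [4B, align 4] → 24
@24: mtime [6B, align 2] → 30
+2 pad (align 4)
@32: crc [4B, align 4] → 36
@36: size [1B, align 1] → 37

36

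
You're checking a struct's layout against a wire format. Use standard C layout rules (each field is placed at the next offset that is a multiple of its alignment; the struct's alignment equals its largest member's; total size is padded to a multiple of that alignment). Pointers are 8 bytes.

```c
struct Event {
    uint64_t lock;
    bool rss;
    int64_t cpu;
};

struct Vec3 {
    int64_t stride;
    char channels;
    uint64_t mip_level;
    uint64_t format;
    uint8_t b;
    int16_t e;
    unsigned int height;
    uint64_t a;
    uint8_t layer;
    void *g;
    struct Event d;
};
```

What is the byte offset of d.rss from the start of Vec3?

Event: 0..8  lock  (8B, 8-aligned); 8..9  rss  (1B, 1-aligned); 9..16  -- padding (7B); 16..24  cpu  (8B, 8-aligned); sizeof = 24, alignof = 8
0..8  stride  (8B, 8-aligned)
8..9  channels  (1B, 1-aligned)
9..16  -- padding (7B)
16..24  mip_level  (8B, 8-aligned)
24..32  format  (8B, 8-aligned)
32..33  b  (1B, 1-aligned)
33..34  -- padding (1B)
34..36  e  (2B, 2-aligned)
36..40  height  (4B, 4-aligned)
40..48  a  (8B, 8-aligned)
48..49  layer  (1B, 1-aligned)
49..56  -- padding (7B)
56..64  g  (8B, 8-aligned)
64..88  d  (24B, 8-aligned)
within Event: rss at 8
64 + 8 = 72

72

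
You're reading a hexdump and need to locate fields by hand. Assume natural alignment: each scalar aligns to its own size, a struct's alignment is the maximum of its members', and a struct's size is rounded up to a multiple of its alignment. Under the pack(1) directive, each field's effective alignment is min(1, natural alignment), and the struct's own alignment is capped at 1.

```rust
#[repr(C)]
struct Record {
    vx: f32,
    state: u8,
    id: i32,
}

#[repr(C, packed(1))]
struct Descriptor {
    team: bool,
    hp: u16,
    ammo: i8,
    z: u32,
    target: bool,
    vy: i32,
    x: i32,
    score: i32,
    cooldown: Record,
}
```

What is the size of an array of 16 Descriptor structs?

528

Record: @0: vx [4B, align 4] → 4; @4: state [1B, align 1] → 5; +3 pad (align 4); @8: id [4B, align 4] → 12; size 12, align 4
@0: team [1B, align 1] → 1
@1: hp [2B, align 1] → 3
@3: ammo [1B, align 1] → 4
@4: z [4B, align 1] → 8
@8: target [1B, align 1] → 9
@9: vy [4B, align 1] → 13
@13: x [4B, align 1] → 17
@17: score [4B, align 1] → 21
@21: cooldown [12B, align 1] → 33
size 33, align 1
array of 16: 16 × 33 = 528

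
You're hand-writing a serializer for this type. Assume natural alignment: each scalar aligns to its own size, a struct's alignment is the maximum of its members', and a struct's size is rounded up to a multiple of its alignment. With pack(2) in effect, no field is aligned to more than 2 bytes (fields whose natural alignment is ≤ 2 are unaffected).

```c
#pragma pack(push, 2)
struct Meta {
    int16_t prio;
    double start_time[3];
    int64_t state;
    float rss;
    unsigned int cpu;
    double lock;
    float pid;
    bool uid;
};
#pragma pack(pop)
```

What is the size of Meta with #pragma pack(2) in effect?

56

@0: prio [2B, align 2] → 2
@2: start_time [24B, align 2] → 26
@26: state [8B, align 2] → 34
@34: rss [4B, align 2] → 38
@38: cpu [4B, align 2] → 42
@42: lock [8B, align 2] → 50
@50: pid [4B, align 2] → 54
@54: uid [1B, align 1] → 55
+1 tail pad (align 2)
size 56, align 2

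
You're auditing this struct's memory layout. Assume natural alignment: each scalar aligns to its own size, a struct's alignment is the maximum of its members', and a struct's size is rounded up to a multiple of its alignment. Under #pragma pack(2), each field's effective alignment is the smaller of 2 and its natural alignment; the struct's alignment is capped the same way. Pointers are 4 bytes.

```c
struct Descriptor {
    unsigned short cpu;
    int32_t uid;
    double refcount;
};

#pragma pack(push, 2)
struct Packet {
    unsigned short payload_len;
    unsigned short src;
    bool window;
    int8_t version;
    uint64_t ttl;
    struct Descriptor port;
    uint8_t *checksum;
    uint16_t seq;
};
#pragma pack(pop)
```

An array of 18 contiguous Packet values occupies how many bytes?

Descriptor: 0..2  cpu  (2B, 2-aligned); 2..4  -- padding (2B); 4..8  uid  (4B, 4-aligned); 8..16  refcount  (8B, 8-aligned); sizeof = 16, alignof = 8
0..2  payload_len  (2B, 2-aligned)
2..4  src  (2B, 2-aligned)
4..5  window  (1B, 1-aligned)
5..6  version  (1B, 1-aligned)
6..14  ttl  (8B, 2-aligned)
14..30  port  (16B, 2-aligned)
30..34  checksum  (4B, 2-aligned)
34..36  seq  (2B, 2-aligned)
sizeof = 36, alignof = 2
array of 18: 18 × 36 = 648

648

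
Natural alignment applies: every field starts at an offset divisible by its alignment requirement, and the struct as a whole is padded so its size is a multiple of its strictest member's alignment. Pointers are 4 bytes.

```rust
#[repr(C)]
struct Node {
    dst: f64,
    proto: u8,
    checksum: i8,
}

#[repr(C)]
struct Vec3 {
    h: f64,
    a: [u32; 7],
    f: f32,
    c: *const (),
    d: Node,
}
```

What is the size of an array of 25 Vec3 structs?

1600

Node: @0: dst [8B, align 8] → 8; @8: proto [1B, align 1] → 9; @9: checksum [1B, align 1] → 10; +6 tail pad (align 8); size 16, align 8
@0: h [8B, align 8] → 8
@8: a [28B, align 4] → 36
@36: f [4B, align 4] → 40
@40: c [4B, align 4] → 44
+4 pad (align 8)
@48: d [16B, align 8] → 64
size 64, align 8
array of 25: 25 × 64 = 1600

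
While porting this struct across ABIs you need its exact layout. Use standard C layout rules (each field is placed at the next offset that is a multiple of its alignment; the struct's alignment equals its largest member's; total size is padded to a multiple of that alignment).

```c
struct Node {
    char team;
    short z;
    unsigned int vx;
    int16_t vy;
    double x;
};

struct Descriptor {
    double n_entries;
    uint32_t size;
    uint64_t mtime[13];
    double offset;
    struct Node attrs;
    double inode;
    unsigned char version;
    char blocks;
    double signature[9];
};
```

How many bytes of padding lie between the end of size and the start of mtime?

Node: team at 0 (size 1, align 1) → ends 1; pad 1 to align 2 for z; z at 2 (size 2, align 2) → ends 4; vx at 4 (size 4, align 4) → ends 8; vy at 8 (size 2, align 2) → ends 10; pad 6 to align 8 for x; x at 16 (size 8, align 8) → ends 24; total 24 bytes, alignment 8
n_entries at 0 (size 8, align 8) → ends 8
size at 8 (size 4, align 4) → ends 12
pad 4 to align 8 for mtime
mtime at 16 (size 104, align 8) → ends 120

4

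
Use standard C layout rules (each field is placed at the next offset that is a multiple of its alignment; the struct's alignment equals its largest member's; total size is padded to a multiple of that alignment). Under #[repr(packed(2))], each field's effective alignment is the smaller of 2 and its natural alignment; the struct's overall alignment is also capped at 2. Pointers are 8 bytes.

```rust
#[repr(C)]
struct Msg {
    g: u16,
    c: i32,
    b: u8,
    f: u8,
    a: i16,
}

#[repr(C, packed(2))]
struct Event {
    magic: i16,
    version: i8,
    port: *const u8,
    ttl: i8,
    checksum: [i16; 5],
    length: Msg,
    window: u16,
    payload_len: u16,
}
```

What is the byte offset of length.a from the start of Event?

34

Msg: g at 0 (size 2, align 2) → ends 2; pad 2 to align 4 for c; c at 4 (size 4, align 4) → ends 8; b at 8 (size 1, align 1) → ends 9; f at 9 (size 1, align 1) → ends 10; a at 10 (size 2, align 2) → ends 12; total 12 bytes, alignment 4
magic at 0 (size 2, align 2) → ends 2
version at 2 (size 1, align 1) → ends 3
pad 1 to align 2 for port
port at 4 (size 8, align 2) → ends 12
ttl at 12 (size 1, align 1) → ends 13
pad 1 to align 2 for checksum
checksum at 14 (size 10, align 2) → ends 24
length at 24 (size 12, align 2) → ends 36
within Msg: a at 10
24 + 10 = 34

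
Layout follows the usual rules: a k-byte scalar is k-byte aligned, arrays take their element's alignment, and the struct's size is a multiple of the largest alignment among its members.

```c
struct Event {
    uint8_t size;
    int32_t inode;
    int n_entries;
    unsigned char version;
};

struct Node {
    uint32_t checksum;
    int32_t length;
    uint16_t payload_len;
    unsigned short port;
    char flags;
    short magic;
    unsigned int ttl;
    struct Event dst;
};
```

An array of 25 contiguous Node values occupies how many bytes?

900

Event: size at 0 (size 1, align 1) → ends 1; pad 3 to align 4 for inode; inode at 4 (size 4, align 4) → ends 8; n_entries at 8 (size 4, align 4) → ends 12; version at 12 (size 1, align 1) → ends 13; tail pad 3 to reach multiple of 4; total 16 bytes, alignment 4
checksum at 0 (size 4, align 4) → ends 4
length at 4 (size 4, align 4) → ends 8
payload_len at 8 (size 2, align 2) → ends 10
port at 10 (size 2, align 2) → ends 12
flags at 12 (size 1, align 1) → ends 13
pad 1 to align 2 for magic
magic at 14 (size 2, align 2) → ends 16
ttl at 16 (size 4, align 4) → ends 20
dst at 20 (size 16, align 4) → ends 36
total 36 bytes, alignment 4
array of 25: 25 × 36 = 900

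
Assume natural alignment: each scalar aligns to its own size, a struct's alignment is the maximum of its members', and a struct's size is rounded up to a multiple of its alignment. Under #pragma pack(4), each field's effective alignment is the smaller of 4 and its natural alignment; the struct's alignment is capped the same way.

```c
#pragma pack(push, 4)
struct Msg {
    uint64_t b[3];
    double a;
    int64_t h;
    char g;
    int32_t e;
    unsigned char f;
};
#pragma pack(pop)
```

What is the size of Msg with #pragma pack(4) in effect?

52

@0: b [24B, align 4] → 24
@24: a [8B, align 4] → 32
@32: h [8B, align 4] → 40
@40: g [1B, align 1] → 41
+3 pad (align 4)
@44: e [4B, align 4] → 48
@48: f [1B, align 1] → 49
+3 tail pad (align 4)
size 52, align 4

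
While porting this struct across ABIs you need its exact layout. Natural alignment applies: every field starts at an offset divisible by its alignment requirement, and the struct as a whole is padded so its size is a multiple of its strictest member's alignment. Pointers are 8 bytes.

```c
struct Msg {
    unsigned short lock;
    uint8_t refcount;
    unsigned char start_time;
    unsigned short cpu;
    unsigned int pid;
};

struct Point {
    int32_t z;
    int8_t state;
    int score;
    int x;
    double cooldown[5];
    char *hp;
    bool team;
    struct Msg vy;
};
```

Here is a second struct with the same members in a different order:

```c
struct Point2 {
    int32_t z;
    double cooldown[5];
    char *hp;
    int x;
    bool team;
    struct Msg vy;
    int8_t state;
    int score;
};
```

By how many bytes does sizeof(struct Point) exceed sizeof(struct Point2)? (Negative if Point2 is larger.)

Msg: lock at 0 (size 2, align 2) → ends 2; refcount at 2 (size 1, align 1) → ends 3; start_time at 3 (size 1, align 1) → ends 4; cpu at 4 (size 2, align 2) → ends 6; pad 2 to align 4 for pid; pid at 8 (size 4, align 4) → ends 12; total 12 bytes, alignment 4
z at 0 (size 4, align 4) → ends 4
state at 4 (size 1, align 1) → ends 5
pad 3 to align 4 for score
score at 8 (size 4, align 4) → ends 12
x at 12 (size 4, align 4) → ends 16
cooldown at 16 (size 40, align 8) → ends 56
hp at 56 (size 8, align 8) → ends 64
team at 64 (size 1, align 1) → ends 65
pad 3 to align 4 for vy
vy at 68 (size 12, align 4) → ends 80
total 80 bytes, alignment 8
— Point2 —
z at 0 (size 4, align 4) → ends 4
pad 4 to align 8 for cooldown
cooldown at 8 (size 40, align 8) → ends 48
hp at 48 (size 8, align 8) → ends 56
x at 56 (size 4, align 4) → ends 60
team at 60 (size 1, align 1) → ends 61
pad 3 to align 4 for vy
vy at 64 (size 12, align 4) → ends 76
state at 76 (size 1, align 1) → ends 77
pad 3 to align 4 for score
score at 80 (size 4, align 4) → ends 84
tail pad 4 to reach multiple of 8
total 88 bytes, alignment 8
80 − 88 = -8

-8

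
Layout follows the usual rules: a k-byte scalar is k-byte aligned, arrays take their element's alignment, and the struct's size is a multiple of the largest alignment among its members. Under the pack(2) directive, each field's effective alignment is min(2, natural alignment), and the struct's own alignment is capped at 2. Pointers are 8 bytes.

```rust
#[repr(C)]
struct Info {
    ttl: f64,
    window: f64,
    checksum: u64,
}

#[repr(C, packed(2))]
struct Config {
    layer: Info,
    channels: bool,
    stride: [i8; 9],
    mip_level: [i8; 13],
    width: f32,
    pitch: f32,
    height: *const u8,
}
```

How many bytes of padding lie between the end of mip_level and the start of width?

1

Info: @0: ttl [8B, align 8] → 8; @8: window [8B, align 8] → 16; @16: checksum [8B, align 8] → 24; size 24, align 8
@0: layer [24B, align 2] → 24
@24: channels [1B, align 1] → 25
@25: stride [9B, align 1] → 34
@34: mip_level [13B, align 1] → 47
+1 pad (align 2)
@48: width [4B, align 2] → 52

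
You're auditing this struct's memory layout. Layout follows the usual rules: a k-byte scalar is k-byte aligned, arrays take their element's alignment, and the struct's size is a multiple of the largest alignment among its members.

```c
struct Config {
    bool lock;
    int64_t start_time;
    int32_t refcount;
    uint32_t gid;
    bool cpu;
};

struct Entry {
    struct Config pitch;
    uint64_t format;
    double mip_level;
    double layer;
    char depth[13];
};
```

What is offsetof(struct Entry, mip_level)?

40

Config: @0: lock [1B, align 1] → 1; +7 pad (align 8); @8: start_time [8B, align 8] → 16; @16: refcount [4B, align 4] → 20; @20: gid [4B, align 4] → 24; @24: cpu [1B, align 1] → 25; +7 tail pad (align 8); size 32, align 8
@0: pitch [32B, align 8] → 32
@32: format [8B, align 8] → 40
@40: mip_level [8B, align 8] → 48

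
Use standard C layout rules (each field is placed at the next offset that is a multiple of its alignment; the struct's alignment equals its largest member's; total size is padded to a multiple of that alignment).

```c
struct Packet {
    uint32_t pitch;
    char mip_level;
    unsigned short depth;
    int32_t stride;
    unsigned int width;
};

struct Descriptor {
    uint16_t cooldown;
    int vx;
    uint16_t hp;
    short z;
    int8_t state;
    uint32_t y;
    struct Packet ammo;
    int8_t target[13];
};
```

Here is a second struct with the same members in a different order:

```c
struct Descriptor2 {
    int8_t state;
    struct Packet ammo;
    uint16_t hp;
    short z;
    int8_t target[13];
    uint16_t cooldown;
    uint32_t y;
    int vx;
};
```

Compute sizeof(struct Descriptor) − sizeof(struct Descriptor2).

4

Packet: @0: pitch [4B, align 4] → 4; @4: mip_level [1B, align 1] → 5; +1 pad (align 2); @6: depth [2B, align 2] → 8; @8: stride [4B, align 4] → 12; @12: width [4B, align 4] → 16; size 16, align 4
@0: cooldown [2B, align 2] → 2
+2 pad (align 4)
@4: vx [4B, align 4] → 8
@8: hp [2B, align 2] → 10
@10: z [2B, align 2] → 12
@12: state [1B, align 1] → 13
+3 pad (align 4)
@16: y [4B, align 4] → 20
@20: ammo [16B, align 4] → 36
@36: target [13B, align 1] → 49
+3 tail pad (align 4)
size 52, align 4
— Descriptor2 —
@0: state [1B, align 1] → 1
+3 pad (align 4)
@4: ammo [16B, align 4] → 20
@20: hp [2B, align 2] → 22
@22: z [2B, align 2] → 24
@24: target [13B, align 1] → 37
+1 pad (align 2)
@38: cooldown [2B, align 2] → 40
@40: y [4B, align 4] → 44
@44: vx [4B, align 4] → 48
size 48, align 4
52 − 48 = 4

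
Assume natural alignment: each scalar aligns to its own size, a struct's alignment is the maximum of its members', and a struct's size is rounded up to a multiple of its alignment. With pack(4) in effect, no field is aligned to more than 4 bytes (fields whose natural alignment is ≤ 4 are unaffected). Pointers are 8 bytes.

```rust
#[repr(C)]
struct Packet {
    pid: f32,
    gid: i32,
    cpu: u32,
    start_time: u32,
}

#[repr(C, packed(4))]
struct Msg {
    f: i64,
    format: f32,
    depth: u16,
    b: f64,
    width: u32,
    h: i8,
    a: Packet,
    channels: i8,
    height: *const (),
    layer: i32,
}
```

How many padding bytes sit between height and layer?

0

Packet: pid at 0 (size 4, align 4) → ends 4; gid at 4 (size 4, align 4) → ends 8; cpu at 8 (size 4, align 4) → ends 12; start_time at 12 (size 4, align 4) → ends 16; total 16 bytes, alignment 4
f at 0 (size 8, align 4) → ends 8
format at 8 (size 4, align 4) → ends 12
depth at 12 (size 2, align 2) → ends 14
pad 2 to align 4 for b
b at 16 (size 8, align 4) → ends 24
width at 24 (size 4, align 4) → ends 28
h at 28 (size 1, align 1) → ends 29
pad 3 to align 4 for a
a at 32 (size 16, align 4) → ends 48
channels at 48 (size 1, align 1) → ends 49
pad 3 to align 4 for height
height at 52 (size 8, align 4) → ends 60
layer at 60 (size 4, align 4) → ends 64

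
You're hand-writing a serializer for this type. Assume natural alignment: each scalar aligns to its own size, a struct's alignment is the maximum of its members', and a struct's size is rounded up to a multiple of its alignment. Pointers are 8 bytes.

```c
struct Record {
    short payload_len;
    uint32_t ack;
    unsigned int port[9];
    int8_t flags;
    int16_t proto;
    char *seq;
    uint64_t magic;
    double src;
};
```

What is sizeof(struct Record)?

72 bytes

payload_len at 0 (size 2, align 2) → ends 2
pad 2 to align 4 for ack
ack at 4 (size 4, align 4) → ends 8
port at 8 (size 36, align 4) → ends 44
flags at 44 (size 1, align 1) → ends 45
pad 1 to align 2 for proto
proto at 46 (size 2, align 2) → ends 48
seq at 48 (size 8, align 8) → ends 56
magic at 56 (size 8, align 8) → ends 64
src at 64 (size 8, align 8) → ends 72
total 72 bytes, alignment 8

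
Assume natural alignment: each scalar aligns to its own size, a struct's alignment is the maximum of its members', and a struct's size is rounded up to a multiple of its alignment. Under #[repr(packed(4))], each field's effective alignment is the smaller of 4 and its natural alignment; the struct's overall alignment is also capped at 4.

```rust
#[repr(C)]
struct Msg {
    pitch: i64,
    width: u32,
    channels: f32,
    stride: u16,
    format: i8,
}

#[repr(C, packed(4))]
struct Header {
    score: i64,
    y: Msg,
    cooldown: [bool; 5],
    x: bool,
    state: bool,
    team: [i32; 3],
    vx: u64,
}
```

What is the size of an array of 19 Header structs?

Msg: @0: pitch [8B, align 8] → 8; @8: width [4B, align 4] → 12; @12: channels [4B, align 4] → 16; @16: stride [2B, align 2] → 18; @18: format [1B, align 1] → 19; +5 tail pad (align 8); size 24, align 8
@0: score [8B, align 4] → 8
@8: y [24B, align 4] → 32
@32: cooldown [5B, align 1] → 37
@37: x [1B, align 1] → 38
@38: state [1B, align 1] → 39
+1 pad (align 4)
@40: team [12B, align 4] → 52
@52: vx [8B, align 4] → 60
size 60, align 4
array of 19: 19 × 60 = 1140

1140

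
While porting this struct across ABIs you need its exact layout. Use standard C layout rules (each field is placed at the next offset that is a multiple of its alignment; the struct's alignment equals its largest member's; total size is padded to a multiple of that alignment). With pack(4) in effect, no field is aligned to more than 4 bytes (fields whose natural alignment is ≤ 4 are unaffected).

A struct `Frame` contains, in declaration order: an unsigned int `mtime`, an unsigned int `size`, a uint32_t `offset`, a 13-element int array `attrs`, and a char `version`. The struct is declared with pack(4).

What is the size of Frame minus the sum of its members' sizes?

3

0..4  mtime  (4B, 4-aligned)
4..8  size  (4B, 4-aligned)
8..12  offset  (4B, 4-aligned)
12..64  attrs  (52B, 4-aligned)
64..65  version  (1B, 1-aligned)
65..68  -- tail padding (3B)
sizeof = 68, alignof = 4
data bytes 65, size 68 → padding 3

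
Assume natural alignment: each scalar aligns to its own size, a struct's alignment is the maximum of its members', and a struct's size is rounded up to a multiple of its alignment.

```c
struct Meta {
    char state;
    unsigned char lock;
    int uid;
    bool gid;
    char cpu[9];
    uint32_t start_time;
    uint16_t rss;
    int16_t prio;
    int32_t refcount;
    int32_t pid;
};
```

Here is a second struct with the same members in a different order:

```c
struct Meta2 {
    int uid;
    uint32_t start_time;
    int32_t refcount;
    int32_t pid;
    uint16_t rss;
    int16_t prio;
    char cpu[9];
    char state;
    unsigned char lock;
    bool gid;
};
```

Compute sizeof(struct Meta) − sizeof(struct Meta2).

@0: state [1B, align 1] → 1
@1: lock [1B, align 1] → 2
+2 pad (align 4)
@4: uid [4B, align 4] → 8
@8: gid [1B, align 1] → 9
@9: cpu [9B, align 1] → 18
+2 pad (align 4)
@20: start_time [4B, align 4] → 24
@24: rss [2B, align 2] → 26
@26: prio [2B, align 2] → 28
@28: refcount [4B, align 4] → 32
@32: pid [4B, align 4] → 36
size 36, align 4
— Meta2 —
@0: uid [4B, align 4] → 4
@4: start_time [4B, align 4] → 8
@8: refcount [4B, align 4] → 12
@12: pid [4B, align 4] → 16
@16: rss [2B, align 2] → 18
@18: prio [2B, align 2] → 20
@20: cpu [9B, align 1] → 29
@29: state [1B, align 1] → 30
@30: lock [1B, align 1] → 31
@31: gid [1B, align 1] → 32
size 32, align 4
36 − 32 = 4

4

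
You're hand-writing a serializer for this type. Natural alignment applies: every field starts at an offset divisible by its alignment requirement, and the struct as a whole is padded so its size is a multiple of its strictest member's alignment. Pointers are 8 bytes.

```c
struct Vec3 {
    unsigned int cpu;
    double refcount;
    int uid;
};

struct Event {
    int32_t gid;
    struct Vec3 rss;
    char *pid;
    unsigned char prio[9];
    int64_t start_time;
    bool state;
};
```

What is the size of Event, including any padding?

Vec3: cpu at 0 (size 4, align 4) → ends 4; pad 4 to align 8 for refcount; refcount at 8 (size 8, align 8) → ends 16; uid at 16 (size 4, align 4) → ends 20; tail pad 4 to reach multiple of 8; total 24 bytes, alignment 8
gid at 0 (size 4, align 4) → ends 4
pad 4 to align 8 for rss
rss at 8 (size 24, align 8) → ends 32
pid at 32 (size 8, align 8) → ends 40
prio at 40 (size 9, align 1) → ends 49
pad 7 to align 8 for start_time
start_time at 56 (size 8, align 8) → ends 64
state at 64 (size 1, align 1) → ends 65
tail pad 7 to reach multiple of 8
total 72 bytes, alignment 8

72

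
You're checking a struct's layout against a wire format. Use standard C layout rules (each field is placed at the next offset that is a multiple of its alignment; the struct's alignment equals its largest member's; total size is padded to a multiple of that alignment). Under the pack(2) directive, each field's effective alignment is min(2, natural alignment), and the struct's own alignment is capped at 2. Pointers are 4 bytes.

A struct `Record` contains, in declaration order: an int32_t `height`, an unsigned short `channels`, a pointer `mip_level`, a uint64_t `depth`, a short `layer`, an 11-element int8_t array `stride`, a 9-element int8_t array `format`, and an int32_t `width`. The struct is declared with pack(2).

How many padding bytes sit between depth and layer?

0..4  height  (4B, 2-aligned)
4..6  channels  (2B, 2-aligned)
6..10  mip_level  (4B, 2-aligned)
10..18  depth  (8B, 2-aligned)
18..20  layer  (2B, 2-aligned)

0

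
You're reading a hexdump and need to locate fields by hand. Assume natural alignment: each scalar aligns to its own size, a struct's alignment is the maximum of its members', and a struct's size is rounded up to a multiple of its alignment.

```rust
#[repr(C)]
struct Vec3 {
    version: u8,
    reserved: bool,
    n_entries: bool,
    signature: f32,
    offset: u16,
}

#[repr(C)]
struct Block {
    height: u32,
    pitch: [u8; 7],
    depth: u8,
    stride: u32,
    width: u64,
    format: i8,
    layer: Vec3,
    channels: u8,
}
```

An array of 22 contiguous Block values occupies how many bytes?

Vec3: 0..1  version  (1B, 1-aligned); 1..2  reserved  (1B, 1-aligned); 2..3  n_entries  (1B, 1-aligned); 3..4  -- padding (1B); 4..8  signature  (4B, 4-aligned); 8..10  offset  (2B, 2-aligned); 10..12  -- tail padding (2B); sizeof = 12, alignof = 4
0..4  height  (4B, 4-aligned)
4..11  pitch  (7B, 1-aligned)
11..12  depth  (1B, 1-aligned)
12..16  stride  (4B, 4-aligned)
16..24  width  (8B, 8-aligned)
24..25  format  (1B, 1-aligned)
25..28  -- padding (3B)
28..40  layer  (12B, 4-aligned)
40..41  channels  (1B, 1-aligned)
41..48  -- tail padding (7B)
sizeof = 48, alignof = 8
array of 22: 22 × 48 = 1056

1056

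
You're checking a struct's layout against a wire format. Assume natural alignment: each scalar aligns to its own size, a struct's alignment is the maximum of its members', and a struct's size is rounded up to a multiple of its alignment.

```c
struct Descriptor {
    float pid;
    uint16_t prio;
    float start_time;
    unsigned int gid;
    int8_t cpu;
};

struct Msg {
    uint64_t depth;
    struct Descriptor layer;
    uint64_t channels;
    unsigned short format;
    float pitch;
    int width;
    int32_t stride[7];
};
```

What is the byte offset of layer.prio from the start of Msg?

Descriptor: @0: pid [4B, align 4] → 4; @4: prio [2B, align 2] → 6; +2 pad (align 4); @8: start_time [4B, align 4] → 12; @12: gid [4B, align 4] → 16; @16: cpu [1B, align 1] → 17; +3 tail pad (align 4); size 20, align 4
@0: depth [8B, align 8] → 8
@8: layer [20B, align 4] → 28
within Descriptor: prio at 4
8 + 4 = 12

12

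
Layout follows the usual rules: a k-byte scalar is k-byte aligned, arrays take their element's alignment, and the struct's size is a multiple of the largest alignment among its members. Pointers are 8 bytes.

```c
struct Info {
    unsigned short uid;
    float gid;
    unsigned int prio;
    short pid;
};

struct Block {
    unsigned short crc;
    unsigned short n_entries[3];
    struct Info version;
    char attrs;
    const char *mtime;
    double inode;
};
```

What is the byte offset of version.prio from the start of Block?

Info: 0..2  uid  (2B, 2-aligned); 2..4  -- padding (2B); 4..8  gid  (4B, 4-aligned); 8..12  prio  (4B, 4-aligned); 12..14  pid  (2B, 2-aligned); 14..16  -- tail padding (2B); sizeof = 16, alignof = 4
0..2  crc  (2B, 2-aligned)
2..8  n_entries  (6B, 2-aligned)
8..24  version  (16B, 4-aligned)
within Info: prio at 8
8 + 8 = 16

16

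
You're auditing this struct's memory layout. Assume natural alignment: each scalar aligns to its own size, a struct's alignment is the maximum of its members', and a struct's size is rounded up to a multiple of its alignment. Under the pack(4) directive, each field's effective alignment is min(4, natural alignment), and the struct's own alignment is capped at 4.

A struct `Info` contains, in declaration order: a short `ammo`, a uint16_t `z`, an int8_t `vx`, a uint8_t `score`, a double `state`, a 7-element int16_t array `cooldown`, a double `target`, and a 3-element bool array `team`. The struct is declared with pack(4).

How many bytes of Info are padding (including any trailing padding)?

5

0..2  ammo  (2B, 2-aligned)
2..4  z  (2B, 2-aligned)
4..5  vx  (1B, 1-aligned)
5..6  score  (1B, 1-aligned)
6..8  -- padding (2B)
8..16  state  (8B, 4-aligned)
16..30  cooldown  (14B, 2-aligned)
30..32  -- padding (2B)
32..40  target  (8B, 4-aligned)
40..43  team  (3B, 1-aligned)
43..44  -- tail padding (1B)
sizeof = 44, alignof = 4
data bytes 39, size 44 → padding 5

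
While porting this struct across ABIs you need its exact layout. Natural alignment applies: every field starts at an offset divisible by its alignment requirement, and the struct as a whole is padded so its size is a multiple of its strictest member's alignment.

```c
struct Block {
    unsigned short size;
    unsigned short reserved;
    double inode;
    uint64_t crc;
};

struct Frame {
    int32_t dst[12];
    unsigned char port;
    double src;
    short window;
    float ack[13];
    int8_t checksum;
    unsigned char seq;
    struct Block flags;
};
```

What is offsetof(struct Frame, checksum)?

120

Block: 0..2  size  (2B, 2-aligned); 2..4  reserved  (2B, 2-aligned); 4..8  -- padding (4B); 8..16  inode  (8B, 8-aligned); 16..24  crc  (8B, 8-aligned); sizeof = 24, alignof = 8
0..48  dst  (48B, 4-aligned)
48..49  port  (1B, 1-aligned)
49..56  -- padding (7B)
56..64  src  (8B, 8-aligned)
64..66  window  (2B, 2-aligned)
66..68  -- padding (2B)
68..120  ack  (52B, 4-aligned)
120..121  checksum  (1B, 1-aligned)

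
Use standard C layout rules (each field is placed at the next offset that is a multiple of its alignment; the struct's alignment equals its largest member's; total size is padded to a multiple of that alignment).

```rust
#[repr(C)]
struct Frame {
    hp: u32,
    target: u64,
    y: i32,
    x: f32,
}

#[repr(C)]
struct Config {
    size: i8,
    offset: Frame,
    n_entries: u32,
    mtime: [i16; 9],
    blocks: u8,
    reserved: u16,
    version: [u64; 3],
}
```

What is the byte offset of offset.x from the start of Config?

Frame: @0: hp [4B, align 4] → 4; +4 pad (align 8); @8: target [8B, align 8] → 16; @16: y [4B, align 4] → 20; @20: x [4B, align 4] → 24; size 24, align 8
@0: size [1B, align 1] → 1
+7 pad (align 8)
@8: offset [24B, align 8] → 32
within Frame: x at 20
8 + 20 = 28

28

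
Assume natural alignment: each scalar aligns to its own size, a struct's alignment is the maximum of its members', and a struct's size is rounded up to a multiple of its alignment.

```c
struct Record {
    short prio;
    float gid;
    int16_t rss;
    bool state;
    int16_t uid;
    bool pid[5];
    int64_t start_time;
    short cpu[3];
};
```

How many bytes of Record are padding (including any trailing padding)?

0..2  prio  (2B, 2-aligned)
2..4  -- padding (2B)
4..8  gid  (4B, 4-aligned)
8..10  rss  (2B, 2-aligned)
10..11  state  (1B, 1-aligned)
11..12  -- padding (1B)
12..14  uid  (2B, 2-aligned)
14..19  pid  (5B, 1-aligned)
19..24  -- padding (5B)
24..32  start_time  (8B, 8-aligned)
32..38  cpu  (6B, 2-aligned)
38..40  -- tail padding (2B)
sizeof = 40, alignof = 8
data bytes 30, size 40 → padding 10

10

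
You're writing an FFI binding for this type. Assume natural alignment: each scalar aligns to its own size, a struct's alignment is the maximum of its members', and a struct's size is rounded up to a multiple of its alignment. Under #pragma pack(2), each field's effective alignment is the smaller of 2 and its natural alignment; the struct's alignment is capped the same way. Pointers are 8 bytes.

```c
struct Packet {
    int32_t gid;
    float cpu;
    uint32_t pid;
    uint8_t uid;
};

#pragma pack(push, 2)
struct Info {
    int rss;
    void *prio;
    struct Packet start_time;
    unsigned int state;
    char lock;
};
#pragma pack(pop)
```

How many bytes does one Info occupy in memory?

Packet: @0: gid [4B, align 4] → 4; @4: cpu [4B, align 4] → 8; @8: pid [4B, align 4] → 12; @12: uid [1B, align 1] → 13; +3 tail pad (align 4); size 16, align 4
@0: rss [4B, align 2] → 4
@4: prio [8B, align 2] → 12
@12: start_time [16B, align 2] → 28
@28: state [4B, align 2] → 32
@32: lock [1B, align 1] → 33
+1 tail pad (align 2)
size 34, align 2

34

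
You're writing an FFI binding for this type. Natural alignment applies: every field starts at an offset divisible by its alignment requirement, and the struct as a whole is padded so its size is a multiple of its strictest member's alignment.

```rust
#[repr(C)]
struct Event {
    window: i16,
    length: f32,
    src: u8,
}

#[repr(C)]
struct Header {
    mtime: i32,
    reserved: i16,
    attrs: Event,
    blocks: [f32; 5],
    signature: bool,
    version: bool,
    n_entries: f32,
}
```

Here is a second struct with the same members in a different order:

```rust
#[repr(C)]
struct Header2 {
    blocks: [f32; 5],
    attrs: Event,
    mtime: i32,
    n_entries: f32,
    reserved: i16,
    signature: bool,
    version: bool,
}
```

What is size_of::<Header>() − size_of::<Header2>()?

Event: @0: window [2B, align 2] → 2; +2 pad (align 4); @4: length [4B, align 4] → 8; @8: src [1B, align 1] → 9; +3 tail pad (align 4); size 12, align 4
@0: mtime [4B, align 4] → 4
@4: reserved [2B, align 2] → 6
+2 pad (align 4)
@8: attrs [12B, align 4] → 20
@20: blocks [20B, align 4] → 40
@40: signature [1B, align 1] → 41
@41: version [1B, align 1] → 42
+2 pad (align 4)
@44: n_entries [4B, align 4] → 48
size 48, align 4
— Header2 —
@0: blocks [20B, align 4] → 20
@20: attrs [12B, align 4] → 32
@32: mtime [4B, align 4] → 36
@36: n_entries [4B, align 4] → 40
@40: reserved [2B, align 2] → 42
@42: signature [1B, align 1] → 43
@43: version [1B, align 1] → 44
size 44, align 4
48 − 44 = 4

4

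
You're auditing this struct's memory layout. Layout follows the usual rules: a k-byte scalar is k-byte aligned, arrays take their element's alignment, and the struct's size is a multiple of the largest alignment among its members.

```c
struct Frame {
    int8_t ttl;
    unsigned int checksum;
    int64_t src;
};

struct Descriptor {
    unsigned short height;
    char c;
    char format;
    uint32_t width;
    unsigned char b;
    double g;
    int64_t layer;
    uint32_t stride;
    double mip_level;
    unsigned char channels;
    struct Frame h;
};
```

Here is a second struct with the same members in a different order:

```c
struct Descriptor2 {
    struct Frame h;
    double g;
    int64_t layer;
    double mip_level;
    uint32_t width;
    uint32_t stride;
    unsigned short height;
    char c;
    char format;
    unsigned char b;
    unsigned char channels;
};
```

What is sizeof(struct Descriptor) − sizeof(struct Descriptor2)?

16

Frame: @0: ttl [1B, align 1] → 1; +3 pad (align 4); @4: checksum [4B, align 4] → 8; @8: src [8B, align 8] → 16; size 16, align 8
@0: height [2B, align 2] → 2
@2: c [1B, align 1] → 3
@3: format [1B, align 1] → 4
@4: width [4B, align 4] → 8
@8: b [1B, align 1] → 9
+7 pad (align 8)
@16: g [8B, align 8] → 24
@24: layer [8B, align 8] → 32
@32: stride [4B, align 4] → 36
+4 pad (align 8)
@40: mip_level [8B, align 8] → 48
@48: channels [1B, align 1] → 49
+7 pad (align 8)
@56: h [16B, align 8] → 72
size 72, align 8
— Descriptor2 —
@0: h [16B, align 8] → 16
@16: g [8B, align 8] → 24
@24: layer [8B, align 8] → 32
@32: mip_level [8B, align 8] → 40
@40: width [4B, align 4] → 44
@44: stride [4B, align 4] → 48
@48: height [2B, align 2] → 50
@50: c [1B, align 1] → 51
@51: format [1B, align 1] → 52
@52: b [1B, align 1] → 53
@53: channels [1B, align 1] → 54
+2 tail pad (align 8)
size 56, align 8
72 − 56 = 16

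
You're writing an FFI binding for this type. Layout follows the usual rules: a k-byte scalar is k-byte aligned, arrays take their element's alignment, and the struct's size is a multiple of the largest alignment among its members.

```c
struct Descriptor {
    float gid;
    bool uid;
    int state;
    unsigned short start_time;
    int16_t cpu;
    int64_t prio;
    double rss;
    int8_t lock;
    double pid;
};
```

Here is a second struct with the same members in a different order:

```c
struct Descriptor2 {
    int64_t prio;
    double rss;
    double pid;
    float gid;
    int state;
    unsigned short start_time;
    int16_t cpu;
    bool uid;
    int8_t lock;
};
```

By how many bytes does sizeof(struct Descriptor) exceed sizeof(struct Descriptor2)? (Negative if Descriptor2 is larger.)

8

gid at 0 (size 4, align 4) → ends 4
uid at 4 (size 1, align 1) → ends 5
pad 3 to align 4 for state
state at 8 (size 4, align 4) → ends 12
start_time at 12 (size 2, align 2) → ends 14
cpu at 14 (size 2, align 2) → ends 16
prio at 16 (size 8, align 8) → ends 24
rss at 24 (size 8, align 8) → ends 32
lock at 32 (size 1, align 1) → ends 33
pad 7 to align 8 for pid
pid at 40 (size 8, align 8) → ends 48
total 48 bytes, alignment 8
— Descriptor2 —
prio at 0 (size 8, align 8) → ends 8
rss at 8 (size 8, align 8) → ends 16
pid at 16 (size 8, align 8) → ends 24
gid at 24 (size 4, align 4) → ends 28
state at 28 (size 4, align 4) → ends 32
start_time at 32 (size 2, align 2) → ends 34
cpu at 34 (size 2, align 2) → ends 36
uid at 36 (size 1, align 1) → ends 37
lock at 37 (size 1, align 1) → ends 38
tail pad 2 to reach multiple of 8
total 40 bytes, alignment 8
48 − 40 = 8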